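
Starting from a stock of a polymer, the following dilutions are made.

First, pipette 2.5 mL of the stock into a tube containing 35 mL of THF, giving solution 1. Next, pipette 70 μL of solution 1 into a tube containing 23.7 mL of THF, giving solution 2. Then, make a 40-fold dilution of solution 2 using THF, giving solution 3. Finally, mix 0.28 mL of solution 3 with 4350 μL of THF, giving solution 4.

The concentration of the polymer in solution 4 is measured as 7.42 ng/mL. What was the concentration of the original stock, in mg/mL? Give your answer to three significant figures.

25.0 mg/mL

Step 1: 2.5 mL + 35 mL = 37.5 mL total → factor 37.5/2.5 = 15
Step 2: 70 μL + 23.7 mL = 23770 μL total → factor 23770/70 = 339.57
Step 3: 40-fold → factor 40
Step 4: 0.28 mL + 4350 μL = 4.63 mL total → factor 4.63/0.28 = 16.536
Overall dilution factor = 15 × 339.57 × 40 × 16.536 = 3.369 × 10^6
Stock = 7.42 ng/mL × 3.369 × 10^6 = 2.500 × 10^7 ng/mL = 25.0 mg/mL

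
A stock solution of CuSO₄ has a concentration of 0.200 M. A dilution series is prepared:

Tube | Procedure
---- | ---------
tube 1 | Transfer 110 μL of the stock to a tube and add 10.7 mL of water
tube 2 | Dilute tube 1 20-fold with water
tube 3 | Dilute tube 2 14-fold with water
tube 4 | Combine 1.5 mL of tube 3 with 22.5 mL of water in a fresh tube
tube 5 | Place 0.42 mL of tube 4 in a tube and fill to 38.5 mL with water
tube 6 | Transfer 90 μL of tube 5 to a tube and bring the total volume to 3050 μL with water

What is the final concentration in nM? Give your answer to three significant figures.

Step 1: 110 μL + 10.7 mL = 10810 μL total → factor 10810/110 = 98.273
Step 2: 20-fold → factor 20
Step 3: 14-fold → factor 14
Step 4: 1.5 mL + 22.5 mL = 24 mL total → factor 24/1.5 = 16
Step 5: 0.42 mL brought to 38.5 mL → factor 38.5/0.42 = 91.667
Step 6: 90 μL brought to 3050 μL → factor 3050/90 = 33.889
Overall dilution factor = 98.273 × 20 × 14 × 16 × 91.667 × 33.889 = 1.3677 × 10^9
Final = 0.200 M / 1.3677 × 10^9 = 1.462 × 10^-10 M = 0.146 nM

0.146 nM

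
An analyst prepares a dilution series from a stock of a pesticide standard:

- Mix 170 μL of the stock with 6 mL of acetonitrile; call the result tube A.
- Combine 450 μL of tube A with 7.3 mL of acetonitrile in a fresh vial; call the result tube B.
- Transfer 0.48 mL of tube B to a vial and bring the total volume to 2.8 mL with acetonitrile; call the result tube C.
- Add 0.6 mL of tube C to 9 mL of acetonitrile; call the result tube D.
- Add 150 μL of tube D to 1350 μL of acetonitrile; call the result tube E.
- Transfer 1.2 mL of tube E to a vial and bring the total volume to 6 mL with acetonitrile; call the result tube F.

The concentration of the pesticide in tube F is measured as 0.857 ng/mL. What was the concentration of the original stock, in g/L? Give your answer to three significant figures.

2.50 g/L

Step 1: 170 μL + 6 mL = 6170 μL total → factor 6170/170 = 36.294
Step 2: 450 μL + 7.3 mL = 7750 μL total → factor 7750/450 = 17.222
Step 3: 0.48 mL brought to 2.8 mL → factor 2.8/0.48 = 5.8333
Step 4: 0.6 mL + 9 mL = 9.6 mL total → factor 9.6/0.6 = 16
Step 5: 150 μL + 1350 μL = 1500 μL total → factor 1500/150 = 10
Step 6: 1.2 mL brought to 6 mL → factor 6/1.2 = 5
Overall dilution factor = 36.294 × 17.222 × 5.8333 × 16 × 10 × 5 = 2.917 × 10^6
Stock = 0.857 ng/mL × 2.917 × 10^6 = 2.500 × 10^6 ng/mL = 2.50 g/L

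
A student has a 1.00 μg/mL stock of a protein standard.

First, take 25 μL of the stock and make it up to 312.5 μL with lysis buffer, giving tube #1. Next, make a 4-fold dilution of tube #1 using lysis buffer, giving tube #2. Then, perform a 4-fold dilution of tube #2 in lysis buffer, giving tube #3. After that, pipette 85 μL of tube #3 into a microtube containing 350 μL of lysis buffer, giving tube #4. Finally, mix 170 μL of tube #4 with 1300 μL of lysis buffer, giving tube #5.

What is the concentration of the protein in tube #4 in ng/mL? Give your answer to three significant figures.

Step 1: 25 μL brought to 312.5 μL → factor 312.5/25 = 12.5
Step 2: 4-fold → factor 4
Step 3: 4-fold → factor 4
Step 4: 85 μL + 350 μL = 435 μL total → factor 435/85 = 5.1176
Dilution factor through tube #4 = 12.5 × 4 × 4 × 5.1176 = 1023.5
[tube #4] = 1.00 μg/mL / 1023.5 = 0.0009770 μg/mL = 0.977 ng/mL

0.977 ng/mL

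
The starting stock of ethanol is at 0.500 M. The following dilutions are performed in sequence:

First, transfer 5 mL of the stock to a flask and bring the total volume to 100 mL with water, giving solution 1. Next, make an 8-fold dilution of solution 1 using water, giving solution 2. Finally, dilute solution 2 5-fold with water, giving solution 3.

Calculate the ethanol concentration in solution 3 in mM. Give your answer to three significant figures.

0.625 mM

Step 1: 5 mL brought to 100 mL → factor 100/5 = 20
Step 2: 8-fold → factor 8
Step 3: 5-fold → factor 5
Dilution factor through solution 3 = 20 × 8 × 5 = 800
[solution 3] = 0.500 M / 800 = 0.0006250 M = 0.625 mM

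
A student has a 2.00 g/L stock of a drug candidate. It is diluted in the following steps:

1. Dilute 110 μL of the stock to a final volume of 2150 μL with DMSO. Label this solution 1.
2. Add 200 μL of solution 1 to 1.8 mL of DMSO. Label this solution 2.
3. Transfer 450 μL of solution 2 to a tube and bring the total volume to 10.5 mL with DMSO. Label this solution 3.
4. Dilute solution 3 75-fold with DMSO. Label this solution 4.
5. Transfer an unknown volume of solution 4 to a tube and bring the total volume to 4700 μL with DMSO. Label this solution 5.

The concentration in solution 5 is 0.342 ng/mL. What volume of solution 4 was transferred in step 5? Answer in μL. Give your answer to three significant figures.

Step 1: 110 μL brought to 2150 μL → factor 2150/110 = 19.545
Step 2: 200 μL + 1.8 mL = 2000 μL total → factor 2000/200 = 10
Step 3: 450 μL brought to 10.5 mL → factor 10500/450 = 23.333
Step 4: 75-fold → factor 75
Step 5: v brought to 4700 μL → factor = 4700 μL/v
Product of known-step factors = 3.4205 × 10^5
Overall factor = 2.00 g/L / (0.342 ng/mL) = 5.848 × 10^6
Step-5 factor = 5.848 × 10^6 / 3.4205 × 10^5 = 17.097
v = 4700 μL / 17.097 = 275 μL

275 μL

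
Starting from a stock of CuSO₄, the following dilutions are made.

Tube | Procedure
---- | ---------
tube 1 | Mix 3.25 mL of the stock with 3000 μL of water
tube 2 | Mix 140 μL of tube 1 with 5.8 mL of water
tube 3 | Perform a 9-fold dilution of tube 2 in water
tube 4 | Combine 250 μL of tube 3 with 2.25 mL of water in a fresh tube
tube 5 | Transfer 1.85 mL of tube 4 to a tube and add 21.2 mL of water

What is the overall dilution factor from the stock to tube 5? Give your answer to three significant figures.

Step 1: 3.25 mL + 3000 μL = 6.25 mL total → factor 6.25/3.25 = 1.9231
Step 2: 140 μL + 5.8 mL = 5940 μL total → factor 5940/140 = 42.429
Step 3: 9-fold → factor 9
Step 4: 250 μL + 2.25 mL = 2500 μL total → factor 2500/250 = 10
Step 5: 1.85 mL + 21.2 mL = 23.05 mL total → factor 23.05/1.85 = 12.459
Overall dilution factor = 1.9231 × 42.429 × 9 × 10 × 12.459 = 91495

9.15 × 10^4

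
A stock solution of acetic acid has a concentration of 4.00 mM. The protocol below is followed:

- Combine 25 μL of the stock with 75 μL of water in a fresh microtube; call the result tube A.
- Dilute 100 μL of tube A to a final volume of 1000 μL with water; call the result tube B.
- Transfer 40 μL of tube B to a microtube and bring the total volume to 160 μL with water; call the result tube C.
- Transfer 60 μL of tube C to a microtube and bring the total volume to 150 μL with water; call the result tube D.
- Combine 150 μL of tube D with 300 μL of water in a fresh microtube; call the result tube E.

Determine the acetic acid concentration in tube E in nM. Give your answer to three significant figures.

3.33 × 10^3 nM

Step 1: 25 μL + 75 μL = 100 μL total → factor 100/25 = 4
Step 2: 100 μL brought to 1000 μL → factor 1000/100 = 10
Step 3: 40 μL brought to 160 μL → factor 160/40 = 4
Step 4: 60 μL brought to 150 μL → factor 150/60 = 2.5
Step 5: 150 μL + 300 μL = 450 μL total → factor 450/150 = 3
Overall dilution factor = 4 × 10 × 4 × 2.5 × 3 = 1200
Final = 4.00 mM / 1200 = 0.003333 mM = 3.33 × 10^3 nM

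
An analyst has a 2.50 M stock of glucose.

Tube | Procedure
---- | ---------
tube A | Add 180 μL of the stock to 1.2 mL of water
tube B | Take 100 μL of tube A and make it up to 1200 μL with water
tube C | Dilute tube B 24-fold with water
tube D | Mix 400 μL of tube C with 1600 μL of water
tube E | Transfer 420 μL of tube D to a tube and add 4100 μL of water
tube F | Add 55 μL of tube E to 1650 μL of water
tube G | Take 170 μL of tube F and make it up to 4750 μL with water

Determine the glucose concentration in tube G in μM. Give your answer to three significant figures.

0.0243 μM

Step 1: 180 μL + 1.2 mL = 1380 μL total → factor 1380/180 = 7.6667
Step 2: 100 μL brought to 1200 μL → factor 1200/100 = 12
Step 3: 24-fold → factor 24
Step 4: 400 μL + 1600 μL = 2000 μL total → factor 2000/400 = 5
Step 5: 420 μL + 4100 μL = 4520 μL total → factor 4520/420 = 10.762
Step 6: 55 μL + 1650 μL = 1705 μL total → factor 1705/55 = 31
Step 7: 170 μL brought to 4750 μL → factor 4750/170 = 27.941
Overall dilution factor = 7.6667 × 12 × 24 × 5 × 10.762 × 31 × 27.941 = 1.0291 × 10^8
Final = 2.50 M / 1.0291 × 10^8 = 2.429 × 10^-8 M = 0.0243 μM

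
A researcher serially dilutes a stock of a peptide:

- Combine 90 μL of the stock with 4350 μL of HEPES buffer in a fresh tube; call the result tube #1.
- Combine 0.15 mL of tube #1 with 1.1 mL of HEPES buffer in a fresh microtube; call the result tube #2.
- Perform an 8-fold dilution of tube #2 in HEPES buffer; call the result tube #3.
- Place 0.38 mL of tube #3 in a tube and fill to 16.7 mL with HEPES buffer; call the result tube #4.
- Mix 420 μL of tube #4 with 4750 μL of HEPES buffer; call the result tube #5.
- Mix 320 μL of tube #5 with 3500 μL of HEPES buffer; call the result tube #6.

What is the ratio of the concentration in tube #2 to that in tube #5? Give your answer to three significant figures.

Step 1: 90 μL + 4350 μL = 4440 μL total → factor 4440/90 = 49.333
Step 2: 0.15 mL + 1.1 mL = 1.25 mL total → factor 1.25/0.15 = 8.3333
Step 3: 8-fold → factor 8
Step 4: 0.38 mL brought to 16.7 mL → factor 16.7/0.38 = 43.947
Step 5: 420 μL + 4750 μL = 5170 μL total → factor 5170/420 = 12.31
Dilution factor to tube #2 = 411.11; to tube #5 = 1.7792 × 10^6
[tube #2]/[tube #5] = (factor to tube #5)/(factor to tube #2) = 1.7792 × 10^6/411.11 = 4.33 × 10^3

4.33 × 10^3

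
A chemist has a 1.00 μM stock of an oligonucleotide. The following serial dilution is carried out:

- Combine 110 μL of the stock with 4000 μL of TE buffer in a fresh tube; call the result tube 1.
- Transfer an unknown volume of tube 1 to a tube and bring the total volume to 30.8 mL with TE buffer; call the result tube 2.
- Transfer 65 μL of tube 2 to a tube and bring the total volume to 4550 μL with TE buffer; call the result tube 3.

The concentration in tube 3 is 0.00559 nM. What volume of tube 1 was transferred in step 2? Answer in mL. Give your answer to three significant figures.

0.450 mL

Step 1: 110 μL + 4000 μL = 4110 μL total → factor 4110/110 = 37.364
Step 2: v brought to 30.8 mL → factor = 30.8 mL/v
Step 3: 65 μL brought to 4550 μL → factor 4550/65 = 70
Product of known-step factors = 2615.5
Overall factor = 1.00 μM / (0.00559 nM) = 1.7889 × 10^5
Step-2 factor = 1.7889 × 10^5 / 2615.5 = 68.398
v = 30.8 mL / 68.398 = 0.450 mL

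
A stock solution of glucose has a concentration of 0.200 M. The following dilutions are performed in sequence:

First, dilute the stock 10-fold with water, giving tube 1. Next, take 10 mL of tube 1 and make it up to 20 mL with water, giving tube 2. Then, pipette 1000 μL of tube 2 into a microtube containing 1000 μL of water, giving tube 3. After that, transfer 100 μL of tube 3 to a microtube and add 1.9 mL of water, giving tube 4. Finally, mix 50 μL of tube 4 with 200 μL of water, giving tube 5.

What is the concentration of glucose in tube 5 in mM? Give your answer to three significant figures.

0.0500 mM

Step 1: 10-fold → factor 10
Step 2: 10 mL brought to 20 mL → factor 20/10 = 2
Step 3: 1000 μL + 1000 μL = 2000 μL total → factor 2000/1000 = 2
Step 4: 100 μL + 1.9 mL = 2000 μL total → factor 2000/100 = 20
Step 5: 50 μL + 200 μL = 250 μL total → factor 250/50 = 5
Overall dilution factor = 10 × 2 × 2 × 20 × 5 = 4000
Final = 0.200 M / 4000 = 5.000 × 10^-5 M = 0.0500 mM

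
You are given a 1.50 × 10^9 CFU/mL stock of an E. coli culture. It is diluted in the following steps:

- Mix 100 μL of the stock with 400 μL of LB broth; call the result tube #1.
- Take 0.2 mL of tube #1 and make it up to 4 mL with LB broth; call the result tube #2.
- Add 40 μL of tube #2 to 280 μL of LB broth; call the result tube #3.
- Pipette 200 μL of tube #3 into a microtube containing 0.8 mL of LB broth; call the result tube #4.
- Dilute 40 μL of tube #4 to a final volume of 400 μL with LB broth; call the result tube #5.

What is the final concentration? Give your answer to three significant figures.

Step 1: 100 μL + 400 μL = 500 μL total → factor 500/100 = 5
Step 2: 0.2 mL brought to 4 mL → factor 4/0.2 = 20
Step 3: 40 μL + 280 μL = 320 μL total → factor 320/40 = 8
Step 4: 200 μL + 0.8 mL = 1000 μL total → factor 1000/200 = 5
Step 5: 40 μL brought to 400 μL → factor 400/40 = 10
Overall dilution factor = 5 × 20 × 8 × 5 × 10 = 40000
Final = 1.50 × 10^9 CFU/mL / 40000 = 3.75 × 10^4 CFU/mL

3.75 × 10^4 CFU/mL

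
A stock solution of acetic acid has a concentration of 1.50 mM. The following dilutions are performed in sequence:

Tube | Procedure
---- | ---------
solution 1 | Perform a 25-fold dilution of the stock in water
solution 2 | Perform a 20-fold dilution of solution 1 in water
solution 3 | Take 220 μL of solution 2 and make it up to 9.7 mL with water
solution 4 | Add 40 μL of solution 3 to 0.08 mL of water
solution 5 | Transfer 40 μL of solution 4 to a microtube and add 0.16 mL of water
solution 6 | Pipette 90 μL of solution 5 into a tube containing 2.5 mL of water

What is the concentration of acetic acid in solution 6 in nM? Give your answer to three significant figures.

Step 1: 25-fold → factor 25
Step 2: 20-fold → factor 20
Step 3: 220 μL brought to 9.7 mL → factor 9700/220 = 44.091
Step 4: 40 μL + 0.08 mL = 120 μL total → factor 120/40 = 3
Step 5: 40 μL + 0.16 mL = 200 μL total → factor 200/40 = 5
Step 6: 90 μL + 2.5 mL = 2590 μL total → factor 2590/90 = 28.778
Overall dilution factor = 25 × 20 × 44.091 × 3 × 5 × 28.778 = 9.5163 × 10^6
Final = 1.50 mM / 9.5163 × 10^6 = 1.576 × 10^-7 mM = 0.158 nM

0.158 nM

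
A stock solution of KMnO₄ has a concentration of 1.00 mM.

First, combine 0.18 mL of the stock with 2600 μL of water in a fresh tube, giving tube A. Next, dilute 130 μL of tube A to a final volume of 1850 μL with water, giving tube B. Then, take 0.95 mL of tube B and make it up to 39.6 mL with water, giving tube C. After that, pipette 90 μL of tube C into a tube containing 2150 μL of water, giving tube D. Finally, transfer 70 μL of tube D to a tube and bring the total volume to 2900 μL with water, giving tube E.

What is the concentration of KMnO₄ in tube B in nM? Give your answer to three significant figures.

Step 1: 0.18 mL + 2600 μL = 2.78 mL total → factor 2.78/0.18 = 15.444
Step 2: 130 μL brought to 1850 μL → factor 1850/130 = 14.231
Dilution factor through tube B = 15.444 × 14.231 = 219.79
[tube B] = 1.00 mM / 219.79 = 0.004550 mM = 4.55 × 10^3 nM

4.55 × 10^3 nM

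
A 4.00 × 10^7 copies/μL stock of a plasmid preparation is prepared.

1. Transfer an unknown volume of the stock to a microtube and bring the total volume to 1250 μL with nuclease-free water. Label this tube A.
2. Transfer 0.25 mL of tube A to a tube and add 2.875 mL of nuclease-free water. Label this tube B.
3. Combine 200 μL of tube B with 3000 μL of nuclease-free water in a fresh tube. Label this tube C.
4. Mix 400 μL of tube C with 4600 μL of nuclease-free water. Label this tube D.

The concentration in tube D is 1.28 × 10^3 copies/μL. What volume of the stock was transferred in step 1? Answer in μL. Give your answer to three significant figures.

Step 1: v brought to 1250 μL → factor = 1250 μL/v
Step 2: 0.25 mL + 2.875 mL = 3.125 mL total → factor 3.125/0.25 = 12.5
Step 3: 200 μL + 3000 μL = 3200 μL total → factor 3200/200 = 16
Step 4: 400 μL + 4600 μL = 5000 μL total → factor 5000/400 = 12.5
Product of known-step factors = 2500
Overall factor = 4.00 × 10^7 copies/μL / (1.28 × 10^3 copies/μL) = 31250
Step-1 factor = 31250 / 2500 = 12.5
v = 1250 μL / 12.5 = 100 μL

100 μL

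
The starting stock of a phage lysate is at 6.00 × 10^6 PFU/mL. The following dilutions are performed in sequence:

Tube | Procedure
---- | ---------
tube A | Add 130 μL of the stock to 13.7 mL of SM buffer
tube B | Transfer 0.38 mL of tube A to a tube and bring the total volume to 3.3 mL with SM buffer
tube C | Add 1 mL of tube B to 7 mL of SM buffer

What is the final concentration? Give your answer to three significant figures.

Step 1: 130 μL + 13.7 mL = 13830 μL total → factor 13830/130 = 106.38
Step 2: 0.38 mL brought to 3.3 mL → factor 3.3/0.38 = 8.6842
Step 3: 1 mL + 7 mL = 8 mL total → factor 8/1 = 8
Overall dilution factor = 106.38 × 8.6842 × 8 = 7390.9
Final = 6.00 × 10^6 PFU/mL / 7390.9 = 812 PFU/mL

812 PFU/mL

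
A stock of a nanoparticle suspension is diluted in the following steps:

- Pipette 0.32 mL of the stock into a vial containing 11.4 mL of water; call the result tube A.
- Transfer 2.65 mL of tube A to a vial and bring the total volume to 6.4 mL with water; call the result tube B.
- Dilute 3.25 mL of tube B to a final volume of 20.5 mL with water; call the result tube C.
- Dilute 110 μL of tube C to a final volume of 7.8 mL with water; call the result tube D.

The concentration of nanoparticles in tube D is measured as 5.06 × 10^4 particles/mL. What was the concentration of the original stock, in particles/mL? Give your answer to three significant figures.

Step 1: 0.32 mL + 11.4 mL = 11.72 mL total → factor 11.72/0.32 = 36.625
Step 2: 2.65 mL brought to 6.4 mL → factor 6.4/2.65 = 2.4151
Step 3: 3.25 mL brought to 20.5 mL → factor 20.5/3.25 = 6.3077
Step 4: 110 μL brought to 7.8 mL → factor 7800/110 = 70.909
Overall dilution factor = 36.625 × 2.4151 × 6.3077 × 70.909 = 39563
Stock = 5.06 × 10^4 particles/mL × 39563 = 2.00 × 10^9 particles/mL

2.00 × 10^9 particles/mL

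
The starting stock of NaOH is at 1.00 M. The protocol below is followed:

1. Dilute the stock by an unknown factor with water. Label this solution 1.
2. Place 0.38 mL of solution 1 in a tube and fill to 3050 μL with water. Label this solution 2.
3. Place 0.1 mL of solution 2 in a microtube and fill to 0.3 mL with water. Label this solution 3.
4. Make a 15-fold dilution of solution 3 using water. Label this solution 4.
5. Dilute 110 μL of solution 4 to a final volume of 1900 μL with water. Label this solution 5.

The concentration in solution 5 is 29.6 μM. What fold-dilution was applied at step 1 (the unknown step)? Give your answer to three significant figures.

5.42-fold

Step 1: unknown factor x
Step 2: 0.38 mL brought to 3050 μL → factor 3.05/0.38 = 8.0263
Step 3: 0.1 mL brought to 0.3 mL → factor 0.3/0.1 = 3
Step 4: 15-fold → factor 15
Step 5: 110 μL brought to 1900 μL → factor 1900/110 = 17.273
Product of known-step factors = 6238.6
Overall factor = 1.00 M / (29.6 μM) = 33784
x = 33784 / 6238.6 = 5.42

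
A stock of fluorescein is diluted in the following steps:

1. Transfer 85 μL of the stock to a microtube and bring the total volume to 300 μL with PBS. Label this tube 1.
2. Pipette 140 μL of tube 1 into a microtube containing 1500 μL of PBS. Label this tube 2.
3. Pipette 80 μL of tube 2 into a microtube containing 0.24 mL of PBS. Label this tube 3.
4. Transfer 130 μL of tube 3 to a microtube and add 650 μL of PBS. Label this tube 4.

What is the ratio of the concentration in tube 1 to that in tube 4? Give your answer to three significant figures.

Step 1: 85 μL brought to 300 μL → factor 300/85 = 3.5294
Step 2: 140 μL + 1500 μL = 1640 μL total → factor 1640/140 = 11.714
Step 3: 80 μL + 0.24 mL = 320 μL total → factor 320/80 = 4
Step 4: 130 μL + 650 μL = 780 μL total → factor 780/130 = 6
Dilution factor to tube 1 = 3.5294; to tube 4 = 992.27
[tube 1]/[tube 4] = (factor to tube 4)/(factor to tube 1) = 992.27/3.5294 = 281

281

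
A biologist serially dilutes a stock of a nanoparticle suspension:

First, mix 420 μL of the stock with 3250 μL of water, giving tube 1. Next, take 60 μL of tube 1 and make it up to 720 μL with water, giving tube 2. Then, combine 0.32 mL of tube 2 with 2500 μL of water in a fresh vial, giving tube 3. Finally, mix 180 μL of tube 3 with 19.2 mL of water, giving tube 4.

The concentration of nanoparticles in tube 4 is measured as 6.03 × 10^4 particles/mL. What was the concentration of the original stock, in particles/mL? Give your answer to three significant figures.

Step 1: 420 μL + 3250 μL = 3670 μL total → factor 3670/420 = 8.7381
Step 2: 60 μL brought to 720 μL → factor 720/60 = 12
Step 3: 0.32 mL + 2500 μL = 2.82 mL total → factor 2.82/0.32 = 8.8125
Step 4: 180 μL + 19.2 mL = 19380 μL total → factor 19380/180 = 107.67
Overall dilution factor = 8.7381 × 12 × 8.8125 × 107.67 = 99490
Stock = 6.03 × 10^4 particles/mL × 99490 = 6.00 × 10^9 particles/mL

6.00 × 10^9 particles/mL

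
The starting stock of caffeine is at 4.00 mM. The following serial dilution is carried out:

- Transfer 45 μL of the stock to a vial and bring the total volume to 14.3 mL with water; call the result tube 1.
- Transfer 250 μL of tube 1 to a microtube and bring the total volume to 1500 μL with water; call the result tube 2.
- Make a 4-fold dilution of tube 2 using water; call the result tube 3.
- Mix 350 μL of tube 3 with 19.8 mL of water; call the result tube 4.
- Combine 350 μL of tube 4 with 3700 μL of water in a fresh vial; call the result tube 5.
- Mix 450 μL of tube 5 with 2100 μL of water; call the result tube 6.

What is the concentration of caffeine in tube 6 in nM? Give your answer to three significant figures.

0.139 nM

Step 1: 45 μL brought to 14.3 mL → factor 14300/45 = 317.78
Step 2: 250 μL brought to 1500 μL → factor 1500/250 = 6
Step 3: 4-fold → factor 4
Step 4: 350 μL + 19.8 mL = 20150 μL total → factor 20150/350 = 57.571
Step 5: 350 μL + 3700 μL = 4050 μL total → factor 4050/350 = 11.571
Step 6: 450 μL + 2100 μL = 2550 μL total → factor 2550/450 = 5.6667
Overall dilution factor = 317.78 × 6 × 4 × 57.571 × 11.571 × 5.6667 = 2.8791 × 10^7
Final = 4.00 mM / 2.8791 × 10^7 = 1.389 × 10^-7 mM = 0.139 nM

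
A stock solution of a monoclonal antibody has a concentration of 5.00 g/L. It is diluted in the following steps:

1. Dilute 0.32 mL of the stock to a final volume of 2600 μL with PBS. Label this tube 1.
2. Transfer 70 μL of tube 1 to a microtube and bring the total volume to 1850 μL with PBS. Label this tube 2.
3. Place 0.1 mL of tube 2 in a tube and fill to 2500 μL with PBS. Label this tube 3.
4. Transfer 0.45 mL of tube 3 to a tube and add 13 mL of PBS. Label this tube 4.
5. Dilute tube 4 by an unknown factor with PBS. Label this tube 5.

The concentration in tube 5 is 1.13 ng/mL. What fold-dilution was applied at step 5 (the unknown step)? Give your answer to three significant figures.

27.6-fold

Step 1: 0.32 mL brought to 2600 μL → factor 2.6/0.32 = 8.125
Step 2: 70 μL brought to 1850 μL → factor 1850/70 = 26.429
Step 3: 0.1 mL brought to 2500 μL → factor 2.5/0.1 = 25
Step 4: 0.45 mL + 13 mL = 13.45 mL total → factor 13.45/0.45 = 29.889
Step 5: unknown factor x
Product of known-step factors = 1.6045 × 10^5
Overall factor = 5.00 g/L / (1.13 ng/mL) = 4.4248 × 10^6
x = 4.4248 × 10^6 / 1.6045 × 10^5 = 27.6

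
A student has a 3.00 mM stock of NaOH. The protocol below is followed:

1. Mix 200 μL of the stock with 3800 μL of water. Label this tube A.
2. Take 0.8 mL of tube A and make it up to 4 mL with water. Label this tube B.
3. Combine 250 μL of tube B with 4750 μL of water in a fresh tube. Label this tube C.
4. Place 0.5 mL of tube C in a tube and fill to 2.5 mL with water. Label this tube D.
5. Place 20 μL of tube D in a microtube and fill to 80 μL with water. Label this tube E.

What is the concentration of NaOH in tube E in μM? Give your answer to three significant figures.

Step 1: 200 μL + 3800 μL = 4000 μL total → factor 4000/200 = 20
Step 2: 0.8 mL brought to 4 mL → factor 4/0.8 = 5
Step 3: 250 μL + 4750 μL = 5000 μL total → factor 5000/250 = 20
Step 4: 0.5 mL brought to 2.5 mL → factor 2.5/0.5 = 5
Step 5: 20 μL brought to 80 μL → factor 80/20 = 4
Overall dilution factor = 20 × 5 × 20 × 5 × 4 = 40000
Final = 3.00 mM / 40000 = 7.500 × 10^-5 mM = 0.0750 μM

0.0750 μM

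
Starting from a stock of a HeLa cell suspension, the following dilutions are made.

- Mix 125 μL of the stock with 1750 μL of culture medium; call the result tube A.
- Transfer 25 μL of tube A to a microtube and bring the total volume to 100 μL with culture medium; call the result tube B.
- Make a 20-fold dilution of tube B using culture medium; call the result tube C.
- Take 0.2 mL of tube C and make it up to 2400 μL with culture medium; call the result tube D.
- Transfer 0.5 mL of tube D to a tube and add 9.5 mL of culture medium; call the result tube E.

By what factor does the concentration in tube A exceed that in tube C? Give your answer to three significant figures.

Step 1: 125 μL + 1750 μL = 1875 μL total → factor 1875/125 = 15
Step 2: 25 μL brought to 100 μL → factor 100/25 = 4
Step 3: 20-fold → factor 20
Dilution factor to tube A = 15; to tube C = 1200
[tube A]/[tube C] = (factor to tube C)/(factor to tube A) = 1200/15 = 80.0

80.0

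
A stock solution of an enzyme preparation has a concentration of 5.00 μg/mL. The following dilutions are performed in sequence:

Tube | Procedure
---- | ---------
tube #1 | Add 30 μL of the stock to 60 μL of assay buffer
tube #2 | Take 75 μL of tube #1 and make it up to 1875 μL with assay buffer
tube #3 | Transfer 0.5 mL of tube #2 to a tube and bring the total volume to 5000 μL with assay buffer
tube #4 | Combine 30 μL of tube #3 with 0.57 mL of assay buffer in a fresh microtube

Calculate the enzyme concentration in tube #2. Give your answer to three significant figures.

Step 1: 30 μL + 60 μL = 90 μL total → factor 90/30 = 3
Step 2: 75 μL brought to 1875 μL → factor 1875/75 = 25
Dilution factor through tube #2 = 3 × 25 = 75
[tube #2] = 5.00 μg/mL / 75 = 0.0667 μg/mL

0.0667 μg/mL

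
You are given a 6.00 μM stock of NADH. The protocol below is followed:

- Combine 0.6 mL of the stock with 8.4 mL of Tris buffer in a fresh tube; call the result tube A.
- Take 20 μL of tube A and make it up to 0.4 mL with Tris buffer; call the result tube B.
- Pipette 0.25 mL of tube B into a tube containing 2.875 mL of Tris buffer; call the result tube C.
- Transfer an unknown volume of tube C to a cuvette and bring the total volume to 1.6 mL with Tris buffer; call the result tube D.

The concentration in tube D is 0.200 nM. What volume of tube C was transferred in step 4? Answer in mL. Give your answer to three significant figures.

0.200 mL

Step 1: 0.6 mL + 8.4 mL = 9 mL total → factor 9/0.6 = 15
Step 2: 20 μL brought to 0.4 mL → factor 400/20 = 20
Step 3: 0.25 mL + 2.875 mL = 3.125 mL total → factor 3.125/0.25 = 12.5
Step 4: v brought to 1.6 mL → factor = 1.6 mL/v
Product of known-step factors = 3750
Overall factor = 6.00 μM / (0.200 nM) = 30000
Step-4 factor = 30000 / 3750 = 8
v = 1.6 mL / 8 = 0.200 mL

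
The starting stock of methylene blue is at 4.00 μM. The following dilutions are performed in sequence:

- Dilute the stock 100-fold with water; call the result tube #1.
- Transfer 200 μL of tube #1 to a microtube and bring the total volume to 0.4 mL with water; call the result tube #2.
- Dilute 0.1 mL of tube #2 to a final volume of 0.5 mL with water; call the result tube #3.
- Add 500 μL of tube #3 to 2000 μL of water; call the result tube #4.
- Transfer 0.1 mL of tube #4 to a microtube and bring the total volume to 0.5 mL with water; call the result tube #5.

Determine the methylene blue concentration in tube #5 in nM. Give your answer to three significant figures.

Step 1: 100-fold → factor 100
Step 2: 200 μL brought to 0.4 mL → factor 400/200 = 2
Step 3: 0.1 mL brought to 0.5 mL → factor 0.5/0.1 = 5
Step 4: 500 μL + 2000 μL = 2500 μL total → factor 2500/500 = 5
Step 5: 0.1 mL brought to 0.5 mL → factor 0.5/0.1 = 5
Overall dilution factor = 100 × 2 × 5 × 5 × 5 = 25000
Final = 4.00 μM / 25000 = 0.0001600 μM = 0.160 nM

0.160 nM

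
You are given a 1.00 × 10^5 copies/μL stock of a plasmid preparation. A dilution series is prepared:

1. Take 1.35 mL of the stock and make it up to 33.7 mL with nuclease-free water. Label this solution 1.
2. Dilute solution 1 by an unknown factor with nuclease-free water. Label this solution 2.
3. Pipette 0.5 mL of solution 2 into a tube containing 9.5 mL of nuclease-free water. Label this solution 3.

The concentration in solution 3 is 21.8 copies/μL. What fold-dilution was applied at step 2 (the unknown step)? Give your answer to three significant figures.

9.19-fold

Step 1: 1.35 mL brought to 33.7 mL → factor 33.7/1.35 = 24.963
Step 2: unknown factor x
Step 3: 0.5 mL + 9.5 mL = 10 mL total → factor 10/0.5 = 20
Product of known-step factors = 499.26
Overall factor = 1.00 × 10^5 copies/μL / (21.8 copies/μL) = 4587.2
x = 4587.2 / 499.26 = 9.19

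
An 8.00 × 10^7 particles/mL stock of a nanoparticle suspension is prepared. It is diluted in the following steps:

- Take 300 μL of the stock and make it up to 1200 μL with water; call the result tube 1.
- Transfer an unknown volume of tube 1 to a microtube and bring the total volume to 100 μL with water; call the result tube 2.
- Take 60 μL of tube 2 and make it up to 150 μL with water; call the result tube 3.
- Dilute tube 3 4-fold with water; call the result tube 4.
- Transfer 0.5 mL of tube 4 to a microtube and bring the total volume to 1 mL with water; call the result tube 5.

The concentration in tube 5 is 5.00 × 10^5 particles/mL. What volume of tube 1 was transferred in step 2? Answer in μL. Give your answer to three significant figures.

Step 1: 300 μL brought to 1200 μL → factor 1200/300 = 4
Step 2: v brought to 100 μL → factor = 100 μL/v
Step 3: 60 μL brought to 150 μL → factor 150/60 = 2.5
Step 4: 4-fold → factor 4
Step 5: 0.5 mL brought to 1 mL → factor 1/0.5 = 2
Product of known-step factors = 80
Overall factor = 8.00 × 10^7 particles/mL / (5.00 × 10^5 particles/mL) = 160
Step-2 factor = 160 / 80 = 2
v = 100 μL / 2 = 50.0 μL

50.0 μL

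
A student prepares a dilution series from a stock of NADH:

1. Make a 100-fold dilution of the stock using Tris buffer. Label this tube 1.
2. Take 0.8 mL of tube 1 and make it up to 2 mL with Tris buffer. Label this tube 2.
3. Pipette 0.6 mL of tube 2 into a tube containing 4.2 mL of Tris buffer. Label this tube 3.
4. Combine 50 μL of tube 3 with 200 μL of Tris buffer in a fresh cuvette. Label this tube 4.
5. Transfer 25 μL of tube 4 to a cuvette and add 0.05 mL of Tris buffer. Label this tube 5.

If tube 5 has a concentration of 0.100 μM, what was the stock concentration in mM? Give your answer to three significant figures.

Step 1: 100-fold → factor 100
Step 2: 0.8 mL brought to 2 mL → factor 2/0.8 = 2.5
Step 3: 0.6 mL + 4.2 mL = 4.8 mL total → factor 4.8/0.6 = 8
Step 4: 50 μL + 200 μL = 250 μL total → factor 250/50 = 5
Step 5: 25 μL + 0.05 mL = 75 μL total → factor 75/25 = 3
Overall dilution factor = 100 × 2.5 × 8 × 5 × 3 = 30000
Stock = 0.100 μM × 30000 = 3000 μM = 3.00 mM

3.00 mM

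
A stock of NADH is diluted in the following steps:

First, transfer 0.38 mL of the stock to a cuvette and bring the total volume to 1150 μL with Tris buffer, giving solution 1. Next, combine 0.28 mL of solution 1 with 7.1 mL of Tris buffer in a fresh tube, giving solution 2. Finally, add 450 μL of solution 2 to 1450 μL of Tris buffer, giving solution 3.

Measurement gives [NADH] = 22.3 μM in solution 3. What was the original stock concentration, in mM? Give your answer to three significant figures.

Step 1: 0.38 mL brought to 1150 μL → factor 1.15/0.38 = 3.0263
Step 2: 0.28 mL + 7.1 mL = 7.38 mL total → factor 7.38/0.28 = 26.357
Step 3: 450 μL + 1450 μL = 1900 μL total → factor 1900/450 = 4.2222
Overall dilution factor = 3.0263 × 26.357 × 4.2222 = 336.79
Stock = 22.3 μM × 336.79 = 7510 μM = 7.51 mM

7.51 mM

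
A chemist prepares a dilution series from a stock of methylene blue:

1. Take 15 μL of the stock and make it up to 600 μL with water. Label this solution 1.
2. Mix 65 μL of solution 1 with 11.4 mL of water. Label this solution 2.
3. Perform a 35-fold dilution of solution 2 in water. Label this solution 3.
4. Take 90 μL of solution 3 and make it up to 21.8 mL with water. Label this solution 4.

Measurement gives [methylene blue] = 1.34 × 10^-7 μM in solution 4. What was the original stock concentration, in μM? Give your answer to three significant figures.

8.02 μM

Step 1: 15 μL brought to 600 μL → factor 600/15 = 40
Step 2: 65 μL + 11.4 mL = 11465 μL total → factor 11465/65 = 176.38
Step 3: 35-fold → factor 35
Step 4: 90 μL brought to 21.8 mL → factor 21800/90 = 242.22
Overall dilution factor = 40 × 176.38 × 35 × 242.22 = 5.9814 × 10^7
Stock = 1.34 × 10^-7 μM × 5.9814 × 10^7 = 8.02 μM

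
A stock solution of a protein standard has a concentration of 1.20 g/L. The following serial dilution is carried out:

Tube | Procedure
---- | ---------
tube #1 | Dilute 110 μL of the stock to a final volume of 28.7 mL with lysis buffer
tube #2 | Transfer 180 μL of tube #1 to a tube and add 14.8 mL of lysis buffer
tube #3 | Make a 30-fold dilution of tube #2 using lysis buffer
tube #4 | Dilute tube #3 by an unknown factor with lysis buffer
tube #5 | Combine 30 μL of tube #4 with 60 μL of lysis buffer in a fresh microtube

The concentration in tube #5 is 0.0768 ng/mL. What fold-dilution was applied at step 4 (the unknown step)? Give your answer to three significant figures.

Step 1: 110 μL brought to 28.7 mL → factor 28700/110 = 260.91
Step 2: 180 μL + 14.8 mL = 14980 μL total → factor 14980/180 = 83.222
Step 3: 30-fold → factor 30
Step 4: unknown factor x
Step 5: 30 μL + 60 μL = 90 μL total → factor 90/30 = 3
Product of known-step factors = 1.9542 × 10^6
Overall factor = 1.20 g/L / (0.0768 ng/mL) = 1.5625 × 10^7
x = 1.5625 × 10^7 / 1.9542 × 10^6 = 8.00

8.00-fold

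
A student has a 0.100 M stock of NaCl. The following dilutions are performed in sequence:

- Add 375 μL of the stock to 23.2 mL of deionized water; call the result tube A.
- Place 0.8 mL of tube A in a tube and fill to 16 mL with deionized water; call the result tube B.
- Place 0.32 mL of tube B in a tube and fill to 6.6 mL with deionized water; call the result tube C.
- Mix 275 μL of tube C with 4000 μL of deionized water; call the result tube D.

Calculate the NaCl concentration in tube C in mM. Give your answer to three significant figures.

Step 1: 375 μL + 23.2 mL = 23575 μL total → factor 23575/375 = 62.867
Step 2: 0.8 mL brought to 16 mL → factor 16/0.8 = 20
Step 3: 0.32 mL brought to 6.6 mL → factor 6.6/0.32 = 20.625
Dilution factor through tube C = 62.867 × 20 × 20.625 = 25932
[tube C] = 0.100 M / 25932 = 3.856 × 10^-6 M = 0.00386 mM

0.00386 mM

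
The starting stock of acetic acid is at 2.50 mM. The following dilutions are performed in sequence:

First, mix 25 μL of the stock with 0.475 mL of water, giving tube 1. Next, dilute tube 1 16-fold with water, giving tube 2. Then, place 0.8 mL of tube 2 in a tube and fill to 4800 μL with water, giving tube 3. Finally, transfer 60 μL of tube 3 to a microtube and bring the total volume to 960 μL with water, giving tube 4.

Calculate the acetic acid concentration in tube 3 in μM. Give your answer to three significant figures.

1.30 μM

Step 1: 25 μL + 0.475 mL = 500 μL total → factor 500/25 = 20
Step 2: 16-fold → factor 16
Step 3: 0.8 mL brought to 4800 μL → factor 4.8/0.8 = 6
Dilution factor through tube 3 = 20 × 16 × 6 = 1920
[tube 3] = 2.50 mM / 1920 = 0.001302 mM = 1.30 μM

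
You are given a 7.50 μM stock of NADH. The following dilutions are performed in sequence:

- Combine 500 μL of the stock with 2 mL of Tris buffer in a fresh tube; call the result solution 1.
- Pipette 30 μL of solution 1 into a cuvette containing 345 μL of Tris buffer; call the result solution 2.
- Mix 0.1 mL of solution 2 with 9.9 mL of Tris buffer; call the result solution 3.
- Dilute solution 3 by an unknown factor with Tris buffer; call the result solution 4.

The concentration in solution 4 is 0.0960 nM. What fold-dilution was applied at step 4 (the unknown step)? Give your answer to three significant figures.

12.5-fold

Step 1: 500 μL + 2 mL = 2500 μL total → factor 2500/500 = 5
Step 2: 30 μL + 345 μL = 375 μL total → factor 375/30 = 12.5
Step 3: 0.1 mL + 9.9 mL = 10 mL total → factor 10/0.1 = 100
Step 4: unknown factor x
Product of known-step factors = 6250
Overall factor = 7.50 μM / (0.0960 nM) = 78125
x = 78125 / 6250 = 12.5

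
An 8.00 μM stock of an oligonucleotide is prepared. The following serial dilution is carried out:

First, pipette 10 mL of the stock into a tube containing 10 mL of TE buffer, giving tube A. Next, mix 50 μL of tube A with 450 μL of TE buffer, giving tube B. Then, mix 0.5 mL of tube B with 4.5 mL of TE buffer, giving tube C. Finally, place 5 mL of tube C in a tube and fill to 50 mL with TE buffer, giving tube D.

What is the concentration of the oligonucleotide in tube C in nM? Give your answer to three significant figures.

Step 1: 10 mL + 10 mL = 20 mL total → factor 20/10 = 2
Step 2: 50 μL + 450 μL = 500 μL total → factor 500/50 = 10
Step 3: 0.5 mL + 4.5 mL = 5 mL total → factor 5/0.5 = 10
Dilution factor through tube C = 2 × 10 × 10 = 200
[tube C] = 8.00 μM / 200 = 0.04000 μM = 40.0 nM

40.0 nM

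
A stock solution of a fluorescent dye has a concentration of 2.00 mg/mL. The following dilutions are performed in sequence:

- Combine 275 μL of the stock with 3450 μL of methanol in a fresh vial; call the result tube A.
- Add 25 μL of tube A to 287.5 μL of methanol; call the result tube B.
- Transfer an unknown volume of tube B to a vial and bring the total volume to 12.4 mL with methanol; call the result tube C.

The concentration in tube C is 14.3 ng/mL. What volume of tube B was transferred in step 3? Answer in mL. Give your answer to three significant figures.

Step 1: 275 μL + 3450 μL = 3725 μL total → factor 3725/275 = 13.545
Step 2: 25 μL + 287.5 μL = 312.5 μL total → factor 312.5/25 = 12.5
Step 3: v brought to 12.4 mL → factor = 12.4 mL/v
Product of known-step factors = 169.32
Overall factor = 2.00 mg/mL / (14.3 ng/mL) = 1.3986 × 10^5
Step-3 factor = 1.3986 × 10^5 / 169.32 = 826.02
v = 12.4 mL / 826.02 = 0.0150 mL

0.0150 mL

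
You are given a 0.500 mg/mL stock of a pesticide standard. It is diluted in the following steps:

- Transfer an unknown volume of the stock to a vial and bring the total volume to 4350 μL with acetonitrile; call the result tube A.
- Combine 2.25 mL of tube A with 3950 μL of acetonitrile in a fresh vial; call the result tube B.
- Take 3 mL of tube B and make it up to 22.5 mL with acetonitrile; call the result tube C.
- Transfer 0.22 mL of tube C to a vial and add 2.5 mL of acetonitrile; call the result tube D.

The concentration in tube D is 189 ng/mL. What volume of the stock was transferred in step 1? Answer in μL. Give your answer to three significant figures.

Step 1: v brought to 4350 μL → factor = 4350 μL/v
Step 2: 2.25 mL + 3950 μL = 6.2 mL total → factor 6.2/2.25 = 2.7556
Step 3: 3 mL brought to 22.5 mL → factor 22.5/3 = 7.5
Step 4: 0.22 mL + 2.5 mL = 2.72 mL total → factor 2.72/0.22 = 12.364
Product of known-step factors = 255.52
Overall factor = 0.500 mg/mL / (189 ng/mL) = 2645.5
Step-1 factor = 2645.5 / 255.52 = 10.354
v = 4350 μL / 10.354 = 420 μL

420 μL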